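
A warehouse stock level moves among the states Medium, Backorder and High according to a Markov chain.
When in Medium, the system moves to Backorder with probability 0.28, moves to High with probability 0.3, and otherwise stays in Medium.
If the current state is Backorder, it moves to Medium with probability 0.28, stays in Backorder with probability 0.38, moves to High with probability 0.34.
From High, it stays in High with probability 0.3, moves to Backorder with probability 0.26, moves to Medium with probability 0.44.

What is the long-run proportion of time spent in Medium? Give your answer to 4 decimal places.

Let the stationary distribution be π with π = πP and π_1 + π_2 + π_3 = 1.
π_1 = 0.42·π_1 + 0.28·π_2 + 0.44·π_3
π_2 = 0.28·π_1 + 0.38·π_2 + 0.26·π_3
Solving with the normalization constraint gives π = (0.3837, 0.3042, 0.3122).
So the stationary probability of Medium is 0.3837.

0.3837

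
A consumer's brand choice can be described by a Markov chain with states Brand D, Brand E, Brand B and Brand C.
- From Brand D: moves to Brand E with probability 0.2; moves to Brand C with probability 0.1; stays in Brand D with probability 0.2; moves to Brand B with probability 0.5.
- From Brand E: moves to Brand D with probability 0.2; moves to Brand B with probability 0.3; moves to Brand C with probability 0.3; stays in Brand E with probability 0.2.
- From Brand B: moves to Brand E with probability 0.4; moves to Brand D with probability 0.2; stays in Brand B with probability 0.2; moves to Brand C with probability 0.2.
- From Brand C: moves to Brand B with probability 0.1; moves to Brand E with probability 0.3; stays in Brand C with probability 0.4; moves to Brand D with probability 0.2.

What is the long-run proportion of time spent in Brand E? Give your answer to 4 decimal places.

0.2784

Let the stationary distribution be π with π = πP and π_1 + π_2 + π_3 + π_4 = 1.
π_1 = 0.2·π_1 + 0.2·π_2 + 0.2·π_3 + 0.2·π_4
π_2 = 0.2·π_1 + 0.2·π_2 + 0.4·π_3 + 0.3·π_4
π_3 = 0.5·π_1 + 0.3·π_2 + 0.2·π_3 + 0.1·π_4
Solving with the normalization constraint gives π = (0.2000, 0.2784, 0.2619, 0.2598).
So the stationary probability of Brand E is 0.2784.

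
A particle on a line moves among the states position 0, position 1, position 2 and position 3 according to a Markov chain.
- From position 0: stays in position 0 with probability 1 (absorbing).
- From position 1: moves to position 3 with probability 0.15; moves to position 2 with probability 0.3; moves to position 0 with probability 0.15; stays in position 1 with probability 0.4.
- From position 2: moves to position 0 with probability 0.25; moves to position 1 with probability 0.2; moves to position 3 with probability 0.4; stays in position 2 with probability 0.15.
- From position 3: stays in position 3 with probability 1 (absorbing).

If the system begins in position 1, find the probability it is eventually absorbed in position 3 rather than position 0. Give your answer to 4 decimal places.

0.5500

Let h(s) be the probability of absorption at position 3 starting from transient state s. Then h(position 3) = 1 and h(position 0) = 0. By first-step analysis:
h(position 1) = 0.15·0 + 0.4·h(position 1) + 0.3·h(position 2) + 0.15·1
h(position 2) = 0.25·0 + 0.2·h(position 1) + 0.15·h(position 2) + 0.4·1
Solving: h(position 1) = 0.5500, h(position 2) = 0.6000.
Starting from position 1, the probability is 0.5500.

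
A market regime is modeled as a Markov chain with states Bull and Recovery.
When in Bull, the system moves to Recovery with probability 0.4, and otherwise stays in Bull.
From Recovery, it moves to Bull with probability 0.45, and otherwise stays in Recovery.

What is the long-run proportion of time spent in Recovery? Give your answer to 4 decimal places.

0.4706

Let the stationary distribution be π with π = πP and π_1 + π_2 = 1.
π_1 = 0.6·π_1 + 0.45·π_2
Solving with the normalization constraint gives π = (0.5294, 0.4706).
So the stationary probability of Recovery is 0.4706.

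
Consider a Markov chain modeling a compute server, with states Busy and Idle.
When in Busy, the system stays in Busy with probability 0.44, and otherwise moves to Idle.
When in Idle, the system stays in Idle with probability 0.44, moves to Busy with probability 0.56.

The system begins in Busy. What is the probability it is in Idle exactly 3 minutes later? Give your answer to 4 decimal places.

Propagate the distribution vector 3 minutes from Busy.
After 0 minutes: (1.0000, 0.0000)
After 1 minute: (0.4400, 0.5600)
After 2 minutes: (0.5072, 0.4928)
After 3 minutes: (0.4991, 0.5009)
P(in Idle after 3 minutes) = 0.5009

0.5009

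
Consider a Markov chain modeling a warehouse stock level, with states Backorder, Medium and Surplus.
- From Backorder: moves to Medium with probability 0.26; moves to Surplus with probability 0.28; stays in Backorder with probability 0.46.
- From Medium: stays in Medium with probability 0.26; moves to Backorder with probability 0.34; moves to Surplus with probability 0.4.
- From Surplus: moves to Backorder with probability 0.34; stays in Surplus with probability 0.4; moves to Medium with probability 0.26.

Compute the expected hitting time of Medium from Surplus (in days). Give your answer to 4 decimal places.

Let t(s) be the expected number of days to first reach Medium from state s, with t(Medium) = 0. Conditioning on the first day:
t(Backorder) = 1 + 0.46·t(Backorder) + 0.28·t(Surplus)
t(Surplus) = 1 + 0.34·t(Backorder) + 0.4·t(Surplus)
Solving: t(Backorder) = 3.8462, t(Surplus) = 3.8462.
Expected days from Surplus to Medium: 3.8462.

3.8462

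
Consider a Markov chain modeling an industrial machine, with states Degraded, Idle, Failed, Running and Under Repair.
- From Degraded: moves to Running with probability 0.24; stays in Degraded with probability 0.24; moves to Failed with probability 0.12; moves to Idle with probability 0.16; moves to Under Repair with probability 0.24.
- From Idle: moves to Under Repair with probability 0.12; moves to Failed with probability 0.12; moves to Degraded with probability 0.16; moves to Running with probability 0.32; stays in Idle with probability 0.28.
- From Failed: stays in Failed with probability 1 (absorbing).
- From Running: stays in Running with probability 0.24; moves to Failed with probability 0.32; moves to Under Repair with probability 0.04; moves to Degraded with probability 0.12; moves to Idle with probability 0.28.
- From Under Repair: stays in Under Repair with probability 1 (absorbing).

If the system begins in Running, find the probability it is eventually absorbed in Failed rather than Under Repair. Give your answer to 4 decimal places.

0.7241

Let h(s) be the probability of absorption at Failed starting from transient state s. Then h(Failed) = 1 and h(Under Repair) = 0. By first-step analysis:
h(Degraded) = 0.24·h(Degraded) + 0.16·h(Idle) + 0.12·1 + 0.24·h(Running) + 0.24·0
h(Idle) = 0.16·h(Degraded) + 0.28·h(Idle) + 0.12·1 + 0.32·h(Running) + 0.12·0
h(Running) = 0.12·h(Degraded) + 0.28·h(Idle) + 0.32·1 + 0.24·h(Running) + 0.04·0
Solving: h(Degraded) = 0.5134, h(Idle) = 0.6026, h(Running) = 0.7241.
Starting from Running, the probability is 0.7241.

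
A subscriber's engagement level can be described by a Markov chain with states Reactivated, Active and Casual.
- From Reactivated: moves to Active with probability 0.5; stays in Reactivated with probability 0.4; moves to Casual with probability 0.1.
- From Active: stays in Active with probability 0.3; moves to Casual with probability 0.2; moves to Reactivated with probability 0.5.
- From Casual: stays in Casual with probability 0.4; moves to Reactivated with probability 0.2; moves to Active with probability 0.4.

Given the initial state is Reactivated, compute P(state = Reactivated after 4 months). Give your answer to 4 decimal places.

0.4018

Propagate the distribution vector 4 months from Reactivated.
After 0 months: (1.0000, 0.0000, 0.0000)
After 1 month: (0.4000, 0.5000, 0.1000)
After 2 months: (0.4300, 0.3900, 0.1800)
After 3 months: (0.4030, 0.4040, 0.1930)
After 4 months: (0.4018, 0.3999, 0.1983)
P(in Reactivated after 4 months) = 0.4018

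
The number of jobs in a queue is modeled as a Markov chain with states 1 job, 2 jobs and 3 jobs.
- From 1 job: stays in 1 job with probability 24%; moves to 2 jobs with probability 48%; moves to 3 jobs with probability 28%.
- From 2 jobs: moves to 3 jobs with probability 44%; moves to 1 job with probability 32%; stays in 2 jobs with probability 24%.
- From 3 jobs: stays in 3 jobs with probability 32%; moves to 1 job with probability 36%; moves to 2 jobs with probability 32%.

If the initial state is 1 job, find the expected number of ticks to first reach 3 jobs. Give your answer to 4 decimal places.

2.9245

Let t(s) be the expected number of ticks to first reach 3 jobs from state s, with t(3 jobs) = 0. Conditioning on the first tick:
t(1 job) = 1 + 0.24·t(1 job) + 0.48·t(2 jobs)
t(2 jobs) = 1 + 0.32·t(1 job) + 0.24·t(2 jobs)
Solving: t(1 job) = 2.9245, t(2 jobs) = 2.5472.
Expected ticks from 1 job to 3 jobs: 2.9245.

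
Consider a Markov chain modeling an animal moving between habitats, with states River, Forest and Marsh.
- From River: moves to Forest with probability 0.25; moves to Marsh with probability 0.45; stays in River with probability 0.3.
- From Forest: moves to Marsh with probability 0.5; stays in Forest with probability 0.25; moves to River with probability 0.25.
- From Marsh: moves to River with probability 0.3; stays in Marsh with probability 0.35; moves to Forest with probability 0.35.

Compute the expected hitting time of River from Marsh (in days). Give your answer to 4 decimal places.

3.5200

Let t(s) be the expected number of days to first reach River from state s, with t(River) = 0. Conditioning on the first day:
t(Forest) = 1 + 0.25·t(Forest) + 0.5·t(Marsh)
t(Marsh) = 1 + 0.35·t(Forest) + 0.35·t(Marsh)
Solving: t(Forest) = 3.6800, t(Marsh) = 3.5200.
Expected days from Marsh to River: 3.5200.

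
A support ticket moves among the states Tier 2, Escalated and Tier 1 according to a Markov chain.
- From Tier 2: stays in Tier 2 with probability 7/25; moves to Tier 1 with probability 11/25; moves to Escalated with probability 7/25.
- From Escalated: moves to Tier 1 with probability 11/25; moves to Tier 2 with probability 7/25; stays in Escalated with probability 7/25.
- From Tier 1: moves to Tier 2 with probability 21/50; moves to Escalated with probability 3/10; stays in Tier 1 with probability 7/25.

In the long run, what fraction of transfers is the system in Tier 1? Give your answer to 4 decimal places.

Let the stationary distribution be π with π = πP and π_1 + π_2 + π_3 = 1.
π_1 = 0.28·π_1 + 0.28·π_2 + 0.42·π_3
π_2 = 0.28·π_1 + 0.28·π_2 + 0.3·π_3
Solving with the normalization constraint gives π = (0.3331, 0.2876, 0.3793).
So the stationary probability of Tier 1 is 0.3793.

0.3793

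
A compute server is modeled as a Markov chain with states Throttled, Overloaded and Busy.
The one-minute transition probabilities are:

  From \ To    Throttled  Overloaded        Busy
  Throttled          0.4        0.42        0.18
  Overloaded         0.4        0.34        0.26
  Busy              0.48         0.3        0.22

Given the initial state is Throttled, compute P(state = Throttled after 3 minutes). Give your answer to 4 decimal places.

Propagate the distribution vector 3 minutes from Throttled.
After 0 minutes: (1.0000, 0.0000, 0.0000)
After 1 minute: (0.4000, 0.4200, 0.1800)
After 2 minutes: (0.4144, 0.3648, 0.2208)
After 3 minutes: (0.4177, 0.3643, 0.2180)
P(in Throttled after 3 minutes) = 0.4177

0.4177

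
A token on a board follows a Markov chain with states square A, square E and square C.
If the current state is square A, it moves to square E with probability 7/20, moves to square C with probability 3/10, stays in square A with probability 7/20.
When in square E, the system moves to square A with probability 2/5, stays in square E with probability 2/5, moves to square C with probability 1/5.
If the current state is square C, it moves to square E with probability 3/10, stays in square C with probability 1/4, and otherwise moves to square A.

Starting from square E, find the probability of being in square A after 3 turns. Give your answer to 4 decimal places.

0.3930

Propagate the distribution vector 3 turns from square E.
After 0 turns: (0.0000, 1.0000, 0.0000)
After 1 turn: (0.4000, 0.4000, 0.2000)
After 2 turns: (0.3900, 0.3600, 0.2500)
After 3 turns: (0.3930, 0.3555, 0.2515)
P(in square A after 3 turns) = 0.3930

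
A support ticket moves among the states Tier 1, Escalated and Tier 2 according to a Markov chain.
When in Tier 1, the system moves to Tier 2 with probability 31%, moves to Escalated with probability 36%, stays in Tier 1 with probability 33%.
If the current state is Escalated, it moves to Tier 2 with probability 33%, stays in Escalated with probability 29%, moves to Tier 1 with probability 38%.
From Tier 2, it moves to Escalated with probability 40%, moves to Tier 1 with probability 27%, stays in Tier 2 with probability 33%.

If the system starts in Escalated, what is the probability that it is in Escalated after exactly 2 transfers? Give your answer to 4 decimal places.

0.3529

Sum over the intermediate state after 1 transfer:
P = P(Escalated→Tier 1)·P(Tier 1→Escalated) + P(Escalated→Escalated)·P(Escalated→Escalated) + P(Escalated→Tier 2)·P(Tier 2→Escalated)
  = 0.38×0.36 + 0.29×0.29 + 0.33×0.4
  = 0.1368 + 0.0841 + 0.1320 = 0.3529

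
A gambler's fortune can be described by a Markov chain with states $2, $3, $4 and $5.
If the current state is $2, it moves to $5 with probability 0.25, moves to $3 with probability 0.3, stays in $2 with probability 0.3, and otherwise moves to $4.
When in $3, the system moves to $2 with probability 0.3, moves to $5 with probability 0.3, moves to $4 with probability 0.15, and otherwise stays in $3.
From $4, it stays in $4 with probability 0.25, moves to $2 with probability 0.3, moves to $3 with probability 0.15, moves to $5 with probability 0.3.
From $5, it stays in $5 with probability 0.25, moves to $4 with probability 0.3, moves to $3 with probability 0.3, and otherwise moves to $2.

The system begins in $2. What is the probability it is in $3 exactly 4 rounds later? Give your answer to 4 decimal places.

Propagate the distribution vector 4 rounds from $2.
After 0 rounds: (1.0000, 0.0000, 0.0000, 0.0000)
After 1 round: (0.3000, 0.3000, 0.1500, 0.2500)
After 2 rounds: (0.2625, 0.2625, 0.2025, 0.2725)
After 3 rounds: (0.2591, 0.2565, 0.2111, 0.2733)
After 4 rounds: (0.2590, 0.2555, 0.2121, 0.2734)
P(in $3 after 4 rounds) = 0.2555

0.2555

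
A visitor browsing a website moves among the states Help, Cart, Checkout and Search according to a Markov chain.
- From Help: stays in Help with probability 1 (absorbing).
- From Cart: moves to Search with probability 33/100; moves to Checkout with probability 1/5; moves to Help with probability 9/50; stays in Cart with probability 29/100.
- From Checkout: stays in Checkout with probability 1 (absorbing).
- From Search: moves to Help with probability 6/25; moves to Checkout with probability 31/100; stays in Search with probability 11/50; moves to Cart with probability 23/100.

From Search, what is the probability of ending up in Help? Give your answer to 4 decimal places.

0.4432

Let h(s) be the probability of absorption at Help starting from transient state s. Then h(Help) = 1 and h(Checkout) = 0. By first-step analysis:
h(Cart) = 0.18·1 + 0.29·h(Cart) + 0.2·0 + 0.33·h(Search)
h(Search) = 0.24·1 + 0.23·h(Cart) + 0.31·0 + 0.22·h(Search)
Solving: h(Cart) = 0.4595, h(Search) = 0.4432.
Starting from Search, the probability is 0.4432.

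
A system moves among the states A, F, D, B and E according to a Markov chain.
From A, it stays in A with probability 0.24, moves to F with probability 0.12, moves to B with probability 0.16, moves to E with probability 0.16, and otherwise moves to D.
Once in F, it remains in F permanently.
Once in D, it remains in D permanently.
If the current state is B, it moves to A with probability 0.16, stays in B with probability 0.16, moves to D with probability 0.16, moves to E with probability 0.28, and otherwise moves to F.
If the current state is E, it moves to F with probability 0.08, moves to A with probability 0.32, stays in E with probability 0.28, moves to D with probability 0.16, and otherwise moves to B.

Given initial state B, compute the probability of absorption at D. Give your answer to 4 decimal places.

0.5294

Let h(s) be the probability of absorption at D starting from transient state s. Then h(D) = 1 and h(F) = 0. By first-step analysis:
h(A) = 0.24·h(A) + 0.12·0 + 0.32·1 + 0.16·h(B) + 0.16·h(E)
h(B) = 0.16·h(A) + 0.24·0 + 0.16·1 + 0.16·h(B) + 0.28·h(E)
h(E) = 0.32·h(A) + 0.08·0 + 0.16·1 + 0.16·h(B) + 0.28·h(E)
Solving: h(A) = 0.6664, h(B) = 0.5294, h(E) = 0.6361.
Starting from B, the probability is 0.5294.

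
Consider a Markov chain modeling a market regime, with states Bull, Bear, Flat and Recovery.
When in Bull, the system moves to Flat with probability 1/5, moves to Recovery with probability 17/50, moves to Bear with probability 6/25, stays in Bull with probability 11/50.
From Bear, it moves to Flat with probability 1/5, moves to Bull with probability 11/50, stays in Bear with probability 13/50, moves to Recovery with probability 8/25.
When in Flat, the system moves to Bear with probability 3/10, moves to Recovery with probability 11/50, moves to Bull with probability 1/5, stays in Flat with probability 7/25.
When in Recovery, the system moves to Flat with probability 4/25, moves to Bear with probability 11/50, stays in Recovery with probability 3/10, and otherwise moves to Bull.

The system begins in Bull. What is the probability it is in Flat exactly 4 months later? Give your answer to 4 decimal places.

0.2044

Propagate the distribution vector 4 months from Bull.
After 0 months: (1.0000, 0.0000, 0.0000, 0.0000)
After 1 month: (0.2200, 0.2400, 0.2000, 0.3400)
After 2 months: (0.2500, 0.2500, 0.2024, 0.2976)
After 3 months: (0.2457, 0.2512, 0.2043, 0.2988)
After 4 months: (0.2458, 0.2513, 0.2044, 0.2985)
P(in Flat after 4 months) = 0.2044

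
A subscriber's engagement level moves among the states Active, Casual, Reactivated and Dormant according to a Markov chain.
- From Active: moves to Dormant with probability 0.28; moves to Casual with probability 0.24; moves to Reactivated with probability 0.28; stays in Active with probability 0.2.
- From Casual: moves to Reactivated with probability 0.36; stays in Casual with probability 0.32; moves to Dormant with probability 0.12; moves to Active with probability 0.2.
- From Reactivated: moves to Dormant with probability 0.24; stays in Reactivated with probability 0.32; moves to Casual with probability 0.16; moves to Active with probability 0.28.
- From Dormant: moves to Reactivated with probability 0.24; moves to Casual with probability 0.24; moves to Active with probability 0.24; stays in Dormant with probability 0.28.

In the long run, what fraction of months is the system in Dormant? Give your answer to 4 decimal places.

0.2304

Let the stationary distribution be π with π = πP and π_1 + π_2 + π_3 + π_4 = 1.
π_1 = 0.2·π_1 + 0.2·π_2 + 0.28·π_3 + 0.24·π_4
π_2 = 0.24·π_1 + 0.32·π_2 + 0.16·π_3 + 0.24·π_4
π_3 = 0.28·π_1 + 0.36·π_2 + 0.32·π_3 + 0.24·π_4
Solving with the normalization constraint gives π = (0.2333, 0.2346, 0.3016, 0.2304).
So the stationary probability of Dormant is 0.2304.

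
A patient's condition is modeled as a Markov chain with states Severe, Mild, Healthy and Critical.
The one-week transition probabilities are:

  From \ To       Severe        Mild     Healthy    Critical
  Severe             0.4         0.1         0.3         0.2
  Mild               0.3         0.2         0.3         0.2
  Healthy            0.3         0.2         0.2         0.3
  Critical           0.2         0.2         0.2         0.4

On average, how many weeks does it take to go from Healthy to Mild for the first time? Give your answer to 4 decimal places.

5.8824

Let t(s) be the expected number of weeks to first reach Mild from state s, with t(Mild) = 0. Conditioning on the first week:
t(Severe) = 1 + 0.4·t(Severe) + 0.3·t(Healthy) + 0.2·t(Critical)
t(Healthy) = 1 + 0.3·t(Severe) + 0.2·t(Healthy) + 0.3·t(Critical)
t(Critical) = 1 + 0.2·t(Severe) + 0.2·t(Healthy) + 0.4·t(Critical)
Solving: t(Severe) = 6.5441, t(Healthy) = 5.8824, t(Critical) = 5.8088.
Expected weeks from Healthy to Mild: 5.8824.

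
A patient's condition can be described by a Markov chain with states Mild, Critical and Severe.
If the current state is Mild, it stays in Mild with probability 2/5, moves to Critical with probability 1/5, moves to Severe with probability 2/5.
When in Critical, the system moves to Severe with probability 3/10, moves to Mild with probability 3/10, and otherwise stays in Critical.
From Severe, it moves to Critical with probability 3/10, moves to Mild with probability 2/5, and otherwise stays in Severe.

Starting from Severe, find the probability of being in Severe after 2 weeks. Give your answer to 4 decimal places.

Sum over the intermediate state after 1 week:
P = P(Severe→Mild)·P(Mild→Severe) + P(Severe→Critical)·P(Critical→Severe) + P(Severe→Severe)·P(Severe→Severe)
  = 0.4×0.4 + 0.3×0.3 + 0.3×0.3
  = 0.1600 + 0.0900 + 0.0900 = 0.3400

0.3400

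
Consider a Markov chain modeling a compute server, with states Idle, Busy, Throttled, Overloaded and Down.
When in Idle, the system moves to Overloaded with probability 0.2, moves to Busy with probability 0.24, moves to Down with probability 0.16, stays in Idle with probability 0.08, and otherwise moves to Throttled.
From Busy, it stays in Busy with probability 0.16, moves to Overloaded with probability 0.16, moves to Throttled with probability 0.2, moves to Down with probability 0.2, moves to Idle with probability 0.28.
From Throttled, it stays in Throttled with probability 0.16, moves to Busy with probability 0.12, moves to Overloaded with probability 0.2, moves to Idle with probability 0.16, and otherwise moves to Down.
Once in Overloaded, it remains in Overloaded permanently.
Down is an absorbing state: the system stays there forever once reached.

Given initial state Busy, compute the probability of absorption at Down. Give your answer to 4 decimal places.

Let h(s) be the probability of absorption at Down starting from transient state s. Then h(Down) = 1 and h(Overloaded) = 0. By first-step analysis:
h(Idle) = 0.08·h(Idle) + 0.24·h(Busy) + 0.32·h(Throttled) + 0.2·0 + 0.16·1
h(Busy) = 0.28·h(Idle) + 0.16·h(Busy) + 0.2·h(Throttled) + 0.16·0 + 0.2·1
h(Throttled) = 0.16·h(Idle) + 0.12·h(Busy) + 0.16·h(Throttled) + 0.2·0 + 0.36·1
Solving: h(Idle) = 0.5324, h(Busy) = 0.5608, h(Throttled) = 0.6101.
Starting from Busy, the probability is 0.5608.

0.5608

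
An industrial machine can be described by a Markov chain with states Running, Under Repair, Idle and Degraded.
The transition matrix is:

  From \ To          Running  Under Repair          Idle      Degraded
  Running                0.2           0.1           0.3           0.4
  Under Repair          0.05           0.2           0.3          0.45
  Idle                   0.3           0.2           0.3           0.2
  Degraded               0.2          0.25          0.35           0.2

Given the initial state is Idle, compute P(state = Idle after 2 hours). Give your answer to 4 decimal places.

0.3100

Propagate the distribution vector 2 hours from Idle.
After 0 hours: (0.0000, 0.0000, 1.0000, 0.0000)
After 1 hour: (0.3000, 0.2000, 0.3000, 0.2000)
After 2 hours: (0.2000, 0.1800, 0.3100, 0.3100)
P(in Idle after 2 hours) = 0.3100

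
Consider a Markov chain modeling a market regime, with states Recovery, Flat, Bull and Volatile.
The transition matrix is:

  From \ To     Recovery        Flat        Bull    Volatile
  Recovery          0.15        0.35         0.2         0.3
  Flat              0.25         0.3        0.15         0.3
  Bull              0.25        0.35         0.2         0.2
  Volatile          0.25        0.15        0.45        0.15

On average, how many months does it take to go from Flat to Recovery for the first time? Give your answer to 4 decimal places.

Let t(s) be the expected number of months to first reach Recovery from state s, with t(Recovery) = 0. Conditioning on the first month:
t(Flat) = 1 + 0.3·t(Flat) + 0.15·t(Bull) + 0.3·t(Volatile)
t(Bull) = 1 + 0.35·t(Flat) + 0.2·t(Bull) + 0.2·t(Volatile)
t(Volatile) = 1 + 0.15·t(Flat) + 0.45·t(Bull) + 0.15·t(Volatile)
Solving: t(Flat) = 4.0000, t(Bull) = 4.0000, t(Volatile) = 4.0000.
Expected months from Flat to Recovery: 4.0000.

4.0000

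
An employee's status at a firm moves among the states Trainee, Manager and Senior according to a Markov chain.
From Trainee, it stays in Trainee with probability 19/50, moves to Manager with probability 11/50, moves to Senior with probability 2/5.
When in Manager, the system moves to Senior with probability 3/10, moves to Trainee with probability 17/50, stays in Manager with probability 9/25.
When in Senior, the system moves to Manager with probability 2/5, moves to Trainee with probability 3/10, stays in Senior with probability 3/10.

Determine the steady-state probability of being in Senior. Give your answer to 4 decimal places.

Let the stationary distribution be π with π = πP and π_1 + π_2 + π_3 = 1.
π_1 = 0.38·π_1 + 0.34·π_2 + 0.3·π_3
π_2 = 0.22·π_1 + 0.36·π_2 + 0.4·π_3
Solving with the normalization constraint gives π = (0.3402, 0.3257, 0.3340).
So the stationary probability of Senior is 0.3340.

0.3340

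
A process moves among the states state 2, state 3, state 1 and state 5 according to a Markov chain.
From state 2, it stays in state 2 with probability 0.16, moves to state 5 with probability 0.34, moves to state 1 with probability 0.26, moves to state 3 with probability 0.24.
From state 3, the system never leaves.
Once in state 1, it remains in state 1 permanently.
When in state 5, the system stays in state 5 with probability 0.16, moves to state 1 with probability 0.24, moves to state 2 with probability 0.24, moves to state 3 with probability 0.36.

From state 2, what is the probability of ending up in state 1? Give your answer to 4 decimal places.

Let h(s) be the probability of absorption at state 1 starting from transient state s. Then h(state 1) = 1 and h(state 3) = 0. By first-step analysis:
h(state 2) = 0.16·h(state 2) + 0.24·0 + 0.26·1 + 0.34·h(state 5)
h(state 5) = 0.24·h(state 2) + 0.36·0 + 0.24·1 + 0.16·h(state 5)
Solving: h(state 2) = 0.4808, h(state 5) = 0.4231.
Starting from state 2, the probability is 0.4808.

0.4808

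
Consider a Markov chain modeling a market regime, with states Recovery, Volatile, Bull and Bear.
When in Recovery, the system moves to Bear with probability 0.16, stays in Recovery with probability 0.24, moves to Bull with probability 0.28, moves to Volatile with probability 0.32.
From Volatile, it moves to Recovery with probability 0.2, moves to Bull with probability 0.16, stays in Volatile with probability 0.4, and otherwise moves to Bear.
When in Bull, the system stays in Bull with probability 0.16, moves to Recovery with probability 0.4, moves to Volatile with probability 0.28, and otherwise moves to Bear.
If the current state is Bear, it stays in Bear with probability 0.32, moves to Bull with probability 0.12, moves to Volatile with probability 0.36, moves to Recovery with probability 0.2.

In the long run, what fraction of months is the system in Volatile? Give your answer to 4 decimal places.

Let the stationary distribution be π with π = πP and π_1 + π_2 + π_3 + π_4 = 1.
π_1 = 0.24·π_1 + 0.2·π_2 + 0.4·π_3 + 0.2·π_4
π_2 = 0.32·π_1 + 0.4·π_2 + 0.28·π_3 + 0.36·π_4
π_3 = 0.28·π_1 + 0.16·π_2 + 0.16·π_3 + 0.12·π_4
Solving with the normalization constraint gives π = (0.2460, 0.3497, 0.1806, 0.2238).
So the stationary probability of Volatile is 0.3497.

0.3497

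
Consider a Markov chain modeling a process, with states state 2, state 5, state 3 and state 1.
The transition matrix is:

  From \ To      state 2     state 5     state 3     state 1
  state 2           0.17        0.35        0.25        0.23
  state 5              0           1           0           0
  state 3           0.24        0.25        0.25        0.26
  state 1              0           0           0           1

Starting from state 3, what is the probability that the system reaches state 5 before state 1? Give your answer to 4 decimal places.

Let h(s) be the probability of absorption at state 5 starting from transient state s. Then h(state 5) = 1 and h(state 1) = 0. By first-step analysis:
h(state 2) = 0.17·h(state 2) + 0.35·1 + 0.25·h(state 3) + 0.23·0
h(state 3) = 0.24·h(state 2) + 0.25·1 + 0.25·h(state 3) + 0.26·0
Solving: h(state 2) = 0.5778, h(state 3) = 0.5182.
Starting from state 3, the probability is 0.5182.

0.5182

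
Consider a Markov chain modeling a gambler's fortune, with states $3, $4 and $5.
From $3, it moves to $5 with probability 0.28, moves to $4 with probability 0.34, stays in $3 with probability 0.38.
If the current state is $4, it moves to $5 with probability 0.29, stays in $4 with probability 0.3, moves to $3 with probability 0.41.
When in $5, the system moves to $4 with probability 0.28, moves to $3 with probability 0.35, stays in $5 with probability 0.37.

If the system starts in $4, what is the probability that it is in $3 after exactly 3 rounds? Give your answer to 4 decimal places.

0.3800

Propagate the distribution vector 3 rounds from $4.
After 0 rounds: (0.0000, 1.0000, 0.0000)
After 1 round: (0.4100, 0.3000, 0.2900)
After 2 rounds: (0.3803, 0.3106, 0.3091)
After 3 rounds: (0.3800, 0.3090, 0.3109)
P(in $3 after 3 rounds) = 0.3800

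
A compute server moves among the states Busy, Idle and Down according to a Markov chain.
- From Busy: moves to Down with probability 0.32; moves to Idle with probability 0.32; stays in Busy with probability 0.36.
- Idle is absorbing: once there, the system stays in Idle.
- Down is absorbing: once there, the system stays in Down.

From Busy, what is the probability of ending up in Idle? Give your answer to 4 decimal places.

0.5000

Let h(s) be the probability of absorption at Idle starting from transient state s. Then h(Idle) = 1 and h(Down) = 0. By first-step analysis:
h(Busy) = 0.36·h(Busy) + 0.32·1 + 0.32·0
Solving: h(Busy) = 0.5000.
Starting from Busy, the probability is 0.5000.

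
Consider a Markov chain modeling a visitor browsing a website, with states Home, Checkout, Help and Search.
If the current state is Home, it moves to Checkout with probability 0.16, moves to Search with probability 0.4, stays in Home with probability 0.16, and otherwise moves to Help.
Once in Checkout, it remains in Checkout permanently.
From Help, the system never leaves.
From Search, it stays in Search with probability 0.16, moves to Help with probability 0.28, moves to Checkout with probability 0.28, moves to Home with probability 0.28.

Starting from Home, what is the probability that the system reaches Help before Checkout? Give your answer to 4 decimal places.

Let h(s) be the probability of absorption at Help starting from transient state s. Then h(Help) = 1 and h(Checkout) = 0. By first-step analysis:
h(Home) = 0.16·h(Home) + 0.16·0 + 0.28·1 + 0.4·h(Search)
h(Search) = 0.28·h(Home) + 0.28·0 + 0.28·1 + 0.16·h(Search)
Solving: h(Home) = 0.5849, h(Search) = 0.5283.
Starting from Home, the probability is 0.5849.

0.5849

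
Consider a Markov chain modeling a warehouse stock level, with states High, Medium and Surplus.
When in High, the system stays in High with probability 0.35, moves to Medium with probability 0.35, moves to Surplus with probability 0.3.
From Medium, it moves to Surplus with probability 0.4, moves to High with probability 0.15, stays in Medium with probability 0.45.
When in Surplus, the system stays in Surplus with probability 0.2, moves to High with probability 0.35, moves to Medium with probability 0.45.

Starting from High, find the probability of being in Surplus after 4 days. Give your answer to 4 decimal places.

0.3111

Propagate the distribution vector 4 days from High.
After 0 days: (1.0000, 0.0000, 0.0000)
After 1 day: (0.3500, 0.3500, 0.3000)
After 2 days: (0.2800, 0.4150, 0.3050)
After 3 days: (0.2670, 0.4220, 0.3110)
After 4 days: (0.2656, 0.4233, 0.3111)
P(in Surplus after 4 days) = 0.3111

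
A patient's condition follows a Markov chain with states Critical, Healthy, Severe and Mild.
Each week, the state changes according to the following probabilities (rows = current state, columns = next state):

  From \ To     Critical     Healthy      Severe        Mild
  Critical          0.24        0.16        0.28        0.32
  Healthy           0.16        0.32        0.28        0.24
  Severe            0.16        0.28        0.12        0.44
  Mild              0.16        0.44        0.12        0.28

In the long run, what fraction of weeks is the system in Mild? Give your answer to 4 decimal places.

0.3060

Let the stationary distribution be π with π = πP and π_1 + π_2 + π_3 + π_4 = 1.
π_1 = 0.24·π_1 + 0.16·π_2 + 0.16·π_3 + 0.16·π_4
π_2 = 0.16·π_1 + 0.32·π_2 + 0.28·π_3 + 0.44·π_4
π_3 = 0.28·π_1 + 0.28·π_2 + 0.12·π_3 + 0.12·π_4
Solving with the normalization constraint gives π = (0.1739, 0.3209, 0.1992, 0.3060).
So the stationary probability of Mild is 0.3060.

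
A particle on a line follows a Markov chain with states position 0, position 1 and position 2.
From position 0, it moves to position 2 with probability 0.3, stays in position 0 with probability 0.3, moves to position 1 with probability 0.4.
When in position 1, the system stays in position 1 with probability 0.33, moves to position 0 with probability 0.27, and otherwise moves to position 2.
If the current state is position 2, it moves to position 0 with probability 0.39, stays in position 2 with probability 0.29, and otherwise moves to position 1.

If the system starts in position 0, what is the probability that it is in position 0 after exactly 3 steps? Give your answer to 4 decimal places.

Propagate the distribution vector 3 steps from position 0.
After 0 steps: (1.0000, 0.0000, 0.0000)
After 1 step: (0.3000, 0.4000, 0.3000)
After 2 steps: (0.3150, 0.3480, 0.3370)
After 3 steps: (0.3199, 0.3487, 0.3314)
P(in position 0 after 3 steps) = 0.3199

0.3199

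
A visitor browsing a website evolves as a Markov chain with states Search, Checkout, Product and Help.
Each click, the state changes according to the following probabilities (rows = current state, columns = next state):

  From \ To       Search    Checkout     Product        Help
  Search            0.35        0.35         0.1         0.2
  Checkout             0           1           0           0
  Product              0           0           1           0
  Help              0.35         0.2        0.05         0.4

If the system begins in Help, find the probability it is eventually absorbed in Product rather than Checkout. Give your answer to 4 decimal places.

0.2109

Let h(s) be the probability of absorption at Product starting from transient state s. Then h(Product) = 1 and h(Checkout) = 0. By first-step analysis:
h(Search) = 0.35·h(Search) + 0.35·0 + 0.1·1 + 0.2·h(Help)
h(Help) = 0.35·h(Search) + 0.2·0 + 0.05·1 + 0.4·h(Help)
Solving: h(Search) = 0.2188, h(Help) = 0.2109.
Starting from Help, the probability is 0.2109.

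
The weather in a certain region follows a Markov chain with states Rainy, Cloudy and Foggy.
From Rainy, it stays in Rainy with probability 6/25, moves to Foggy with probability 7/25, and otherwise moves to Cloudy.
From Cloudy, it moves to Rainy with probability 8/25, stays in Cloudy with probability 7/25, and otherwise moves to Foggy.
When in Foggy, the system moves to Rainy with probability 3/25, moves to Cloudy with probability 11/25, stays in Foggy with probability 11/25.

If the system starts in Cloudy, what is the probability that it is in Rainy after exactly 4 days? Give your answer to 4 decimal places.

0.2239

Propagate the distribution vector 4 days from Cloudy.
After 0 days: (0.0000, 1.0000, 0.0000)
After 1 day: (0.3200, 0.2800, 0.4000)
After 2 days: (0.2144, 0.4080, 0.3776)
After 3 days: (0.2273, 0.3833, 0.3894)
After 4 days: (0.2239, 0.3878, 0.3883)
P(in Rainy after 4 days) = 0.2239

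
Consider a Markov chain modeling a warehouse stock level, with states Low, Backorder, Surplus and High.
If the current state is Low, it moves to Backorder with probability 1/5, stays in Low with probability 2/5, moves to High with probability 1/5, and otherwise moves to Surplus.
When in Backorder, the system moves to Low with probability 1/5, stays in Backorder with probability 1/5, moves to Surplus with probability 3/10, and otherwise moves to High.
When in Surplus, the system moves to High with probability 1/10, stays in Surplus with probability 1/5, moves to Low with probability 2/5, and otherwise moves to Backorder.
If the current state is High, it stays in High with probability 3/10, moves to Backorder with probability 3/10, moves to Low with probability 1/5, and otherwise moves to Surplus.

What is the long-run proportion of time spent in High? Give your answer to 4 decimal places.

0.2245

Let the stationary distribution be π with π = πP and π_1 + π_2 + π_3 + π_4 = 1.
π_1 = 0.4·π_1 + 0.2·π_2 + 0.4·π_3 + 0.2·π_4
π_2 = 0.2·π_1 + 0.2·π_2 + 0.3·π_3 + 0.3·π_4
π_3 = 0.2·π_1 + 0.3·π_2 + 0.2·π_3 + 0.2·π_4
Solving with the normalization constraint gives π = (0.3061, 0.2449, 0.2245, 0.2245).
So the stationary probability of High is 0.2245.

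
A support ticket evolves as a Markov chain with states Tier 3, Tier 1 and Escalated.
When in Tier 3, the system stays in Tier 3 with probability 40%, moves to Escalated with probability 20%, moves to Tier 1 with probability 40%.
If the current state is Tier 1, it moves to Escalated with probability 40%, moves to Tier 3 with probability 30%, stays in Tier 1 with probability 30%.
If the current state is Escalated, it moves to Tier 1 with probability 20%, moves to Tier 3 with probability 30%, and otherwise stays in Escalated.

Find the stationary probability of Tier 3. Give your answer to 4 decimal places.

Let the stationary distribution be π with π = πP and π_1 + π_2 + π_3 = 1.
π_1 = 0.4·π_1 + 0.3·π_2 + 0.3·π_3
π_2 = 0.4·π_1 + 0.3·π_2 + 0.2·π_3
Solving with the normalization constraint gives π = (0.3333, 0.2963, 0.3704).
So the stationary probability of Tier 3 is 0.3333.

0.3333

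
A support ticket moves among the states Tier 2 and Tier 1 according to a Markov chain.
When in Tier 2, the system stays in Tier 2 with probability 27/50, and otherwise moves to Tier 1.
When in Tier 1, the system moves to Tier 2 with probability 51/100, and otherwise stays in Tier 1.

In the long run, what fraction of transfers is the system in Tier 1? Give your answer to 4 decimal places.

Let the stationary distribution be π with π = πP and π_1 + π_2 = 1.
π_1 = 0.54·π_1 + 0.51·π_2
Solving with the normalization constraint gives π = (0.5258, 0.4742).
So the stationary probability of Tier 1 is 0.4742.

0.4742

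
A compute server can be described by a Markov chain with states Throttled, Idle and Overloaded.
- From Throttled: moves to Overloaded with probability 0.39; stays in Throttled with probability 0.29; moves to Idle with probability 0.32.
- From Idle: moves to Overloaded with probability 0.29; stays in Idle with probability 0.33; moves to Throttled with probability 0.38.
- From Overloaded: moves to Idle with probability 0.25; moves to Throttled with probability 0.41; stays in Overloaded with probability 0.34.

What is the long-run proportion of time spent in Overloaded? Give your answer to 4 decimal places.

Let the stationary distribution be π with π = πP and π_1 + π_2 + π_3 = 1.
π_1 = 0.29·π_1 + 0.38·π_2 + 0.41·π_3
π_2 = 0.32·π_1 + 0.33·π_2 + 0.25·π_3
Solving with the normalization constraint gives π = (0.3581, 0.2990, 0.3430).
So the stationary probability of Overloaded is 0.3430.

0.3430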